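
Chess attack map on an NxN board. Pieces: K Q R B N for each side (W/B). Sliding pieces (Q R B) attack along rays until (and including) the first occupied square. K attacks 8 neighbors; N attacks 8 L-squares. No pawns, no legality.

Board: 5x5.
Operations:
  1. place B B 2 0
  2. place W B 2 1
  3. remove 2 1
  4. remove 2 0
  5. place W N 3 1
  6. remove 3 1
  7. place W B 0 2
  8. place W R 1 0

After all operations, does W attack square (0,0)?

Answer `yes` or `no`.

Answer: yes

Derivation:
Op 1: place BB@(2,0)
Op 2: place WB@(2,1)
Op 3: remove (2,1)
Op 4: remove (2,0)
Op 5: place WN@(3,1)
Op 6: remove (3,1)
Op 7: place WB@(0,2)
Op 8: place WR@(1,0)
Per-piece attacks for W:
  WB@(0,2): attacks (1,3) (2,4) (1,1) (2,0)
  WR@(1,0): attacks (1,1) (1,2) (1,3) (1,4) (2,0) (3,0) (4,0) (0,0)
W attacks (0,0): yes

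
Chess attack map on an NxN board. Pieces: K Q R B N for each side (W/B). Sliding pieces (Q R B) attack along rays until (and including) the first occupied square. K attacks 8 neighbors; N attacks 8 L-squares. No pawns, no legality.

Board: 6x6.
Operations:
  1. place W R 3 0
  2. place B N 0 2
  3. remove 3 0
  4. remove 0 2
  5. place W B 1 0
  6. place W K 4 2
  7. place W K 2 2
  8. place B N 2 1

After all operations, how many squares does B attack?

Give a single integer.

Op 1: place WR@(3,0)
Op 2: place BN@(0,2)
Op 3: remove (3,0)
Op 4: remove (0,2)
Op 5: place WB@(1,0)
Op 6: place WK@(4,2)
Op 7: place WK@(2,2)
Op 8: place BN@(2,1)
Per-piece attacks for B:
  BN@(2,1): attacks (3,3) (4,2) (1,3) (0,2) (4,0) (0,0)
Union (6 distinct): (0,0) (0,2) (1,3) (3,3) (4,0) (4,2)

Answer: 6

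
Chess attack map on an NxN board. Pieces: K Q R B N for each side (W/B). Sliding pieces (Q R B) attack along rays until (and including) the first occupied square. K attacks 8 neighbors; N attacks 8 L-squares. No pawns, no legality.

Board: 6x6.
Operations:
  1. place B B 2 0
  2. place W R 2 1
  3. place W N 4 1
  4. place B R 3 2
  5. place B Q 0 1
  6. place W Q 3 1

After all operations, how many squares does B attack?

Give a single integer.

Op 1: place BB@(2,0)
Op 2: place WR@(2,1)
Op 3: place WN@(4,1)
Op 4: place BR@(3,2)
Op 5: place BQ@(0,1)
Op 6: place WQ@(3,1)
Per-piece attacks for B:
  BQ@(0,1): attacks (0,2) (0,3) (0,4) (0,5) (0,0) (1,1) (2,1) (1,2) (2,3) (3,4) (4,5) (1,0) [ray(1,0) blocked at (2,1)]
  BB@(2,0): attacks (3,1) (1,1) (0,2) [ray(1,1) blocked at (3,1)]
  BR@(3,2): attacks (3,3) (3,4) (3,5) (3,1) (4,2) (5,2) (2,2) (1,2) (0,2) [ray(0,-1) blocked at (3,1)]
Union (18 distinct): (0,0) (0,2) (0,3) (0,4) (0,5) (1,0) (1,1) (1,2) (2,1) (2,2) (2,3) (3,1) (3,3) (3,4) (3,5) (4,2) (4,5) (5,2)

Answer: 18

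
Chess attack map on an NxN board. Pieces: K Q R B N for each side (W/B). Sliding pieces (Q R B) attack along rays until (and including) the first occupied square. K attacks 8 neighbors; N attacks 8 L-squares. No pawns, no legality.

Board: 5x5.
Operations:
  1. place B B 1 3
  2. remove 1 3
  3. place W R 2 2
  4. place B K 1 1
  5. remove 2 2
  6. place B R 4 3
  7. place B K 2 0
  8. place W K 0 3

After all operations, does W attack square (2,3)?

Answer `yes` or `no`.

Op 1: place BB@(1,3)
Op 2: remove (1,3)
Op 3: place WR@(2,2)
Op 4: place BK@(1,1)
Op 5: remove (2,2)
Op 6: place BR@(4,3)
Op 7: place BK@(2,0)
Op 8: place WK@(0,3)
Per-piece attacks for W:
  WK@(0,3): attacks (0,4) (0,2) (1,3) (1,4) (1,2)
W attacks (2,3): no

Answer: no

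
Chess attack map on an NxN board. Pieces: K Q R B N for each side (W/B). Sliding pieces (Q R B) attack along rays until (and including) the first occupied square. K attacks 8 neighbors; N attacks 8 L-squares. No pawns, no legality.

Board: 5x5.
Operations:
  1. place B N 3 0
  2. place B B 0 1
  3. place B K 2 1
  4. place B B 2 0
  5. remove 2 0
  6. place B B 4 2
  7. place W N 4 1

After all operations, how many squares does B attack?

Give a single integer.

Answer: 13

Derivation:
Op 1: place BN@(3,0)
Op 2: place BB@(0,1)
Op 3: place BK@(2,1)
Op 4: place BB@(2,0)
Op 5: remove (2,0)
Op 6: place BB@(4,2)
Op 7: place WN@(4,1)
Per-piece attacks for B:
  BB@(0,1): attacks (1,2) (2,3) (3,4) (1,0)
  BK@(2,1): attacks (2,2) (2,0) (3,1) (1,1) (3,2) (3,0) (1,2) (1,0)
  BN@(3,0): attacks (4,2) (2,2) (1,1)
  BB@(4,2): attacks (3,3) (2,4) (3,1) (2,0)
Union (13 distinct): (1,0) (1,1) (1,2) (2,0) (2,2) (2,3) (2,4) (3,0) (3,1) (3,2) (3,3) (3,4) (4,2)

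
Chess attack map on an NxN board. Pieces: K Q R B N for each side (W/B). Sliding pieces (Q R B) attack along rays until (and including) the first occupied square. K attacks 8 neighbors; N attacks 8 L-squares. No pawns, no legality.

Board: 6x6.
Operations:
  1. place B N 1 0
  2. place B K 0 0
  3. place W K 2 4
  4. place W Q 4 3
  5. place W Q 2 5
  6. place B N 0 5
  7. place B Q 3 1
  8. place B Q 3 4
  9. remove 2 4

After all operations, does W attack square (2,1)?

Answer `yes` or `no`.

Answer: yes

Derivation:
Op 1: place BN@(1,0)
Op 2: place BK@(0,0)
Op 3: place WK@(2,4)
Op 4: place WQ@(4,3)
Op 5: place WQ@(2,5)
Op 6: place BN@(0,5)
Op 7: place BQ@(3,1)
Op 8: place BQ@(3,4)
Op 9: remove (2,4)
Per-piece attacks for W:
  WQ@(2,5): attacks (2,4) (2,3) (2,2) (2,1) (2,0) (3,5) (4,5) (5,5) (1,5) (0,5) (3,4) (1,4) (0,3) [ray(-1,0) blocked at (0,5); ray(1,-1) blocked at (3,4)]
  WQ@(4,3): attacks (4,4) (4,5) (4,2) (4,1) (4,0) (5,3) (3,3) (2,3) (1,3) (0,3) (5,4) (5,2) (3,4) (3,2) (2,1) (1,0) [ray(-1,1) blocked at (3,4); ray(-1,-1) blocked at (1,0)]
W attacks (2,1): yes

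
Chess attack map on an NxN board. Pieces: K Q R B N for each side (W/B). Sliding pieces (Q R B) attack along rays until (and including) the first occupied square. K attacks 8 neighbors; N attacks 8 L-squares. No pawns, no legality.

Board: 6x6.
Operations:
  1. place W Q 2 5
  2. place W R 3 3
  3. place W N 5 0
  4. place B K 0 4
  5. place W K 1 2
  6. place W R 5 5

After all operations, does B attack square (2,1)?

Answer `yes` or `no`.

Op 1: place WQ@(2,5)
Op 2: place WR@(3,3)
Op 3: place WN@(5,0)
Op 4: place BK@(0,4)
Op 5: place WK@(1,2)
Op 6: place WR@(5,5)
Per-piece attacks for B:
  BK@(0,4): attacks (0,5) (0,3) (1,4) (1,5) (1,3)
B attacks (2,1): no

Answer: no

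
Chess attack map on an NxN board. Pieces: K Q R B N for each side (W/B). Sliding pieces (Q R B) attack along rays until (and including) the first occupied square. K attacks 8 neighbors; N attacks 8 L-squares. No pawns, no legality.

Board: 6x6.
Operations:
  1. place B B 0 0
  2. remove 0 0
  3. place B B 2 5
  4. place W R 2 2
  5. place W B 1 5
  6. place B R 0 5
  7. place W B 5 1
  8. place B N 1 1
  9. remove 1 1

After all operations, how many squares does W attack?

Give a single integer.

Op 1: place BB@(0,0)
Op 2: remove (0,0)
Op 3: place BB@(2,5)
Op 4: place WR@(2,2)
Op 5: place WB@(1,5)
Op 6: place BR@(0,5)
Op 7: place WB@(5,1)
Op 8: place BN@(1,1)
Op 9: remove (1,1)
Per-piece attacks for W:
  WB@(1,5): attacks (2,4) (3,3) (4,2) (5,1) (0,4) [ray(1,-1) blocked at (5,1)]
  WR@(2,2): attacks (2,3) (2,4) (2,5) (2,1) (2,0) (3,2) (4,2) (5,2) (1,2) (0,2) [ray(0,1) blocked at (2,5)]
  WB@(5,1): attacks (4,2) (3,3) (2,4) (1,5) (4,0) [ray(-1,1) blocked at (1,5)]
Union (15 distinct): (0,2) (0,4) (1,2) (1,5) (2,0) (2,1) (2,3) (2,4) (2,5) (3,2) (3,3) (4,0) (4,2) (5,1) (5,2)

Answer: 15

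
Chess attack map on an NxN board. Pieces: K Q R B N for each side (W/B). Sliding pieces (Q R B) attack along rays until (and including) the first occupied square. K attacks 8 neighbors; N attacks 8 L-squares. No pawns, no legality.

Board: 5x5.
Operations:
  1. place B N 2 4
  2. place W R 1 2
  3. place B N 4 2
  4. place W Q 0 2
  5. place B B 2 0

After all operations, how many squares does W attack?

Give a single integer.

Answer: 15

Derivation:
Op 1: place BN@(2,4)
Op 2: place WR@(1,2)
Op 3: place BN@(4,2)
Op 4: place WQ@(0,2)
Op 5: place BB@(2,0)
Per-piece attacks for W:
  WQ@(0,2): attacks (0,3) (0,4) (0,1) (0,0) (1,2) (1,3) (2,4) (1,1) (2,0) [ray(1,0) blocked at (1,2); ray(1,1) blocked at (2,4); ray(1,-1) blocked at (2,0)]
  WR@(1,2): attacks (1,3) (1,4) (1,1) (1,0) (2,2) (3,2) (4,2) (0,2) [ray(1,0) blocked at (4,2); ray(-1,0) blocked at (0,2)]
Union (15 distinct): (0,0) (0,1) (0,2) (0,3) (0,4) (1,0) (1,1) (1,2) (1,3) (1,4) (2,0) (2,2) (2,4) (3,2) (4,2)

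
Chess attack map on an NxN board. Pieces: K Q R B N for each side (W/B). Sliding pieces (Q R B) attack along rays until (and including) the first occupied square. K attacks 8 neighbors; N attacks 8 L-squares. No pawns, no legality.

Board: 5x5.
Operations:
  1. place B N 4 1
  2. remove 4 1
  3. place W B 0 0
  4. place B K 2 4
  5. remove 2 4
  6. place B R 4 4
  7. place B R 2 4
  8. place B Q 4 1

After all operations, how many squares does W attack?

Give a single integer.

Op 1: place BN@(4,1)
Op 2: remove (4,1)
Op 3: place WB@(0,0)
Op 4: place BK@(2,4)
Op 5: remove (2,4)
Op 6: place BR@(4,4)
Op 7: place BR@(2,4)
Op 8: place BQ@(4,1)
Per-piece attacks for W:
  WB@(0,0): attacks (1,1) (2,2) (3,3) (4,4) [ray(1,1) blocked at (4,4)]
Union (4 distinct): (1,1) (2,2) (3,3) (4,4)

Answer: 4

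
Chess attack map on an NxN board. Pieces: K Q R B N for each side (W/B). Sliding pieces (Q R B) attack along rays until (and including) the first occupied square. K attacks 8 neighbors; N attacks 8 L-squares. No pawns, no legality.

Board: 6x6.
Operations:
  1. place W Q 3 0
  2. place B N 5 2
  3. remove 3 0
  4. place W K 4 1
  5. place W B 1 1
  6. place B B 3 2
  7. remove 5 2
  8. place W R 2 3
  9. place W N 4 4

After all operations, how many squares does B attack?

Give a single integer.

Op 1: place WQ@(3,0)
Op 2: place BN@(5,2)
Op 3: remove (3,0)
Op 4: place WK@(4,1)
Op 5: place WB@(1,1)
Op 6: place BB@(3,2)
Op 7: remove (5,2)
Op 8: place WR@(2,3)
Op 9: place WN@(4,4)
Per-piece attacks for B:
  BB@(3,2): attacks (4,3) (5,4) (4,1) (2,3) (2,1) (1,0) [ray(1,-1) blocked at (4,1); ray(-1,1) blocked at (2,3)]
Union (6 distinct): (1,0) (2,1) (2,3) (4,1) (4,3) (5,4)

Answer: 6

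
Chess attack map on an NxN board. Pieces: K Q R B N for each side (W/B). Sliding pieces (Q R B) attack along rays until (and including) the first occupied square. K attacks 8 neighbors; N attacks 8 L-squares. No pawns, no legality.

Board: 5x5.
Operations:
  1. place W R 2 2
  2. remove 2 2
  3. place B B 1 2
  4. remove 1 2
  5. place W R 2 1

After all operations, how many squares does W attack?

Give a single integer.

Answer: 8

Derivation:
Op 1: place WR@(2,2)
Op 2: remove (2,2)
Op 3: place BB@(1,2)
Op 4: remove (1,2)
Op 5: place WR@(2,1)
Per-piece attacks for W:
  WR@(2,1): attacks (2,2) (2,3) (2,4) (2,0) (3,1) (4,1) (1,1) (0,1)
Union (8 distinct): (0,1) (1,1) (2,0) (2,2) (2,3) (2,4) (3,1) (4,1)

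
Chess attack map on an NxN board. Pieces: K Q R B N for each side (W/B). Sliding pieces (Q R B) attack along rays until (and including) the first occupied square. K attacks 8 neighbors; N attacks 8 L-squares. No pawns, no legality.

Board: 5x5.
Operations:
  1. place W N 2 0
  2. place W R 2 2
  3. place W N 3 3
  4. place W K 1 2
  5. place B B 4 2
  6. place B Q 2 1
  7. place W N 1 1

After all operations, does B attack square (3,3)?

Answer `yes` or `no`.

Op 1: place WN@(2,0)
Op 2: place WR@(2,2)
Op 3: place WN@(3,3)
Op 4: place WK@(1,2)
Op 5: place BB@(4,2)
Op 6: place BQ@(2,1)
Op 7: place WN@(1,1)
Per-piece attacks for B:
  BQ@(2,1): attacks (2,2) (2,0) (3,1) (4,1) (1,1) (3,2) (4,3) (3,0) (1,2) (1,0) [ray(0,1) blocked at (2,2); ray(0,-1) blocked at (2,0); ray(-1,0) blocked at (1,1); ray(-1,1) blocked at (1,2)]
  BB@(4,2): attacks (3,3) (3,1) (2,0) [ray(-1,1) blocked at (3,3); ray(-1,-1) blocked at (2,0)]
B attacks (3,3): yes

Answer: yes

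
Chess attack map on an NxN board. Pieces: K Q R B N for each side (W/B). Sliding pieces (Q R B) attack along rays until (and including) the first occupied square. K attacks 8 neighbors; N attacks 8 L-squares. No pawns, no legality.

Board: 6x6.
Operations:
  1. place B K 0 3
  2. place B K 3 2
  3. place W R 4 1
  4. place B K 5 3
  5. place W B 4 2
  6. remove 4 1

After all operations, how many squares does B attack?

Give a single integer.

Op 1: place BK@(0,3)
Op 2: place BK@(3,2)
Op 3: place WR@(4,1)
Op 4: place BK@(5,3)
Op 5: place WB@(4,2)
Op 6: remove (4,1)
Per-piece attacks for B:
  BK@(0,3): attacks (0,4) (0,2) (1,3) (1,4) (1,2)
  BK@(3,2): attacks (3,3) (3,1) (4,2) (2,2) (4,3) (4,1) (2,3) (2,1)
  BK@(5,3): attacks (5,4) (5,2) (4,3) (4,4) (4,2)
Union (16 distinct): (0,2) (0,4) (1,2) (1,3) (1,4) (2,1) (2,2) (2,3) (3,1) (3,3) (4,1) (4,2) (4,3) (4,4) (5,2) (5,4)

Answer: 16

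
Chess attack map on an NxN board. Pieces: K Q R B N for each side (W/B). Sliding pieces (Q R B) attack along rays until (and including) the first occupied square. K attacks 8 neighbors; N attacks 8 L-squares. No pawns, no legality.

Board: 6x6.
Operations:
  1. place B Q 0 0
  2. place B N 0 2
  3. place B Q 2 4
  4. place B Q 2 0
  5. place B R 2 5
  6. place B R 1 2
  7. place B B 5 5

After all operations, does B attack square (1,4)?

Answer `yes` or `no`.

Answer: yes

Derivation:
Op 1: place BQ@(0,0)
Op 2: place BN@(0,2)
Op 3: place BQ@(2,4)
Op 4: place BQ@(2,0)
Op 5: place BR@(2,5)
Op 6: place BR@(1,2)
Op 7: place BB@(5,5)
Per-piece attacks for B:
  BQ@(0,0): attacks (0,1) (0,2) (1,0) (2,0) (1,1) (2,2) (3,3) (4,4) (5,5) [ray(0,1) blocked at (0,2); ray(1,0) blocked at (2,0); ray(1,1) blocked at (5,5)]
  BN@(0,2): attacks (1,4) (2,3) (1,0) (2,1)
  BR@(1,2): attacks (1,3) (1,4) (1,5) (1,1) (1,0) (2,2) (3,2) (4,2) (5,2) (0,2) [ray(-1,0) blocked at (0,2)]
  BQ@(2,0): attacks (2,1) (2,2) (2,3) (2,4) (3,0) (4,0) (5,0) (1,0) (0,0) (3,1) (4,2) (5,3) (1,1) (0,2) [ray(0,1) blocked at (2,4); ray(-1,0) blocked at (0,0); ray(-1,1) blocked at (0,2)]
  BQ@(2,4): attacks (2,5) (2,3) (2,2) (2,1) (2,0) (3,4) (4,4) (5,4) (1,4) (0,4) (3,5) (3,3) (4,2) (5,1) (1,5) (1,3) (0,2) [ray(0,1) blocked at (2,5); ray(0,-1) blocked at (2,0); ray(-1,-1) blocked at (0,2)]
  BR@(2,5): attacks (2,4) (3,5) (4,5) (5,5) (1,5) (0,5) [ray(0,-1) blocked at (2,4); ray(1,0) blocked at (5,5)]
  BB@(5,5): attacks (4,4) (3,3) (2,2) (1,1) (0,0) [ray(-1,-1) blocked at (0,0)]
B attacks (1,4): yes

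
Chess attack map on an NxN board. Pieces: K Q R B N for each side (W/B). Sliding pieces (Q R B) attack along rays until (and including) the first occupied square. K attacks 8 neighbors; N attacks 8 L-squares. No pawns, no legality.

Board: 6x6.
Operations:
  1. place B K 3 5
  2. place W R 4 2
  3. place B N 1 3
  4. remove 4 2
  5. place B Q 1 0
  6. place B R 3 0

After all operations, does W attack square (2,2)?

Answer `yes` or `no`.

Answer: no

Derivation:
Op 1: place BK@(3,5)
Op 2: place WR@(4,2)
Op 3: place BN@(1,3)
Op 4: remove (4,2)
Op 5: place BQ@(1,0)
Op 6: place BR@(3,0)
Per-piece attacks for W:
W attacks (2,2): no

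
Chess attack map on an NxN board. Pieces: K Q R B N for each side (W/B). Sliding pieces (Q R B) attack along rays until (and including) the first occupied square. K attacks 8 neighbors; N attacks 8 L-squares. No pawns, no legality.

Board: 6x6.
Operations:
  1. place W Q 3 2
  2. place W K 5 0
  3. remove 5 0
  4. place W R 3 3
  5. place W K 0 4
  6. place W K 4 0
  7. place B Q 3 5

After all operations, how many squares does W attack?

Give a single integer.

Answer: 25

Derivation:
Op 1: place WQ@(3,2)
Op 2: place WK@(5,0)
Op 3: remove (5,0)
Op 4: place WR@(3,3)
Op 5: place WK@(0,4)
Op 6: place WK@(4,0)
Op 7: place BQ@(3,5)
Per-piece attacks for W:
  WK@(0,4): attacks (0,5) (0,3) (1,4) (1,5) (1,3)
  WQ@(3,2): attacks (3,3) (3,1) (3,0) (4,2) (5,2) (2,2) (1,2) (0,2) (4,3) (5,4) (4,1) (5,0) (2,3) (1,4) (0,5) (2,1) (1,0) [ray(0,1) blocked at (3,3)]
  WR@(3,3): attacks (3,4) (3,5) (3,2) (4,3) (5,3) (2,3) (1,3) (0,3) [ray(0,1) blocked at (3,5); ray(0,-1) blocked at (3,2)]
  WK@(4,0): attacks (4,1) (5,0) (3,0) (5,1) (3,1)
Union (25 distinct): (0,2) (0,3) (0,5) (1,0) (1,2) (1,3) (1,4) (1,5) (2,1) (2,2) (2,3) (3,0) (3,1) (3,2) (3,3) (3,4) (3,5) (4,1) (4,2) (4,3) (5,0) (5,1) (5,2) (5,3) (5,4)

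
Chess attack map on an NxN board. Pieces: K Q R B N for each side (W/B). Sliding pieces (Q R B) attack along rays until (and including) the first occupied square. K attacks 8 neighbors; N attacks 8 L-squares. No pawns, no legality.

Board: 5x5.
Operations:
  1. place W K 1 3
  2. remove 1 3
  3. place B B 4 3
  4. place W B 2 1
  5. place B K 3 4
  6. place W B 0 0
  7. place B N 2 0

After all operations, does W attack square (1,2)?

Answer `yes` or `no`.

Op 1: place WK@(1,3)
Op 2: remove (1,3)
Op 3: place BB@(4,3)
Op 4: place WB@(2,1)
Op 5: place BK@(3,4)
Op 6: place WB@(0,0)
Op 7: place BN@(2,0)
Per-piece attacks for W:
  WB@(0,0): attacks (1,1) (2,2) (3,3) (4,4)
  WB@(2,1): attacks (3,2) (4,3) (3,0) (1,2) (0,3) (1,0) [ray(1,1) blocked at (4,3)]
W attacks (1,2): yes

Answer: yes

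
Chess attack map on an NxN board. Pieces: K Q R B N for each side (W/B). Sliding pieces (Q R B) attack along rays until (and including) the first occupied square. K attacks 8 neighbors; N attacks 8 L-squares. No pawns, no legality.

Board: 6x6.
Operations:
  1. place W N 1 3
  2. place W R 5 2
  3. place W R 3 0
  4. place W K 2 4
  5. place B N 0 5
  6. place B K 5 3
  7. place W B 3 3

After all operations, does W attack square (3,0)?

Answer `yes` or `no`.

Answer: no

Derivation:
Op 1: place WN@(1,3)
Op 2: place WR@(5,2)
Op 3: place WR@(3,0)
Op 4: place WK@(2,4)
Op 5: place BN@(0,5)
Op 6: place BK@(5,3)
Op 7: place WB@(3,3)
Per-piece attacks for W:
  WN@(1,3): attacks (2,5) (3,4) (0,5) (2,1) (3,2) (0,1)
  WK@(2,4): attacks (2,5) (2,3) (3,4) (1,4) (3,5) (3,3) (1,5) (1,3)
  WR@(3,0): attacks (3,1) (3,2) (3,3) (4,0) (5,0) (2,0) (1,0) (0,0) [ray(0,1) blocked at (3,3)]
  WB@(3,3): attacks (4,4) (5,5) (4,2) (5,1) (2,4) (2,2) (1,1) (0,0) [ray(-1,1) blocked at (2,4)]
  WR@(5,2): attacks (5,3) (5,1) (5,0) (4,2) (3,2) (2,2) (1,2) (0,2) [ray(0,1) blocked at (5,3)]
W attacks (3,0): no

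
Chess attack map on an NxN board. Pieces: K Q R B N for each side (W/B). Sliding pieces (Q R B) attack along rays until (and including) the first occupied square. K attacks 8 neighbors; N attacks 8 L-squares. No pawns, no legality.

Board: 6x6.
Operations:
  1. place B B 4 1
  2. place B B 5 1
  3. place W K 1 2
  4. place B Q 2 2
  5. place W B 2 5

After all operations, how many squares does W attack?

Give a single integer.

Op 1: place BB@(4,1)
Op 2: place BB@(5,1)
Op 3: place WK@(1,2)
Op 4: place BQ@(2,2)
Op 5: place WB@(2,5)
Per-piece attacks for W:
  WK@(1,2): attacks (1,3) (1,1) (2,2) (0,2) (2,3) (2,1) (0,3) (0,1)
  WB@(2,5): attacks (3,4) (4,3) (5,2) (1,4) (0,3)
Union (12 distinct): (0,1) (0,2) (0,3) (1,1) (1,3) (1,4) (2,1) (2,2) (2,3) (3,4) (4,3) (5,2)

Answer: 12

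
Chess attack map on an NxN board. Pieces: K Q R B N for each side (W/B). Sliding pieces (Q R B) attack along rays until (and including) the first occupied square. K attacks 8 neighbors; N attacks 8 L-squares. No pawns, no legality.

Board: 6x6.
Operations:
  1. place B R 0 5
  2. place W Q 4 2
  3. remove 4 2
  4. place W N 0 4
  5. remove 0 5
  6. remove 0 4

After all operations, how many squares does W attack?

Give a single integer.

Answer: 0

Derivation:
Op 1: place BR@(0,5)
Op 2: place WQ@(4,2)
Op 3: remove (4,2)
Op 4: place WN@(0,4)
Op 5: remove (0,5)
Op 6: remove (0,4)
Per-piece attacks for W:
Union (0 distinct): (none)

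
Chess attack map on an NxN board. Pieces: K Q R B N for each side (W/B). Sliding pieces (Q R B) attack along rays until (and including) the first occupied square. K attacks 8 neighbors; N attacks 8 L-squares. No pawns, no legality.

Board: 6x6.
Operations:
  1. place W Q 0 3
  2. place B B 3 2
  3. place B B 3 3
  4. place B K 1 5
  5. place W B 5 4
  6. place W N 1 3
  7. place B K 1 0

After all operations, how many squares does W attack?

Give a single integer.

Answer: 15

Derivation:
Op 1: place WQ@(0,3)
Op 2: place BB@(3,2)
Op 3: place BB@(3,3)
Op 4: place BK@(1,5)
Op 5: place WB@(5,4)
Op 6: place WN@(1,3)
Op 7: place BK@(1,0)
Per-piece attacks for W:
  WQ@(0,3): attacks (0,4) (0,5) (0,2) (0,1) (0,0) (1,3) (1,4) (2,5) (1,2) (2,1) (3,0) [ray(1,0) blocked at (1,3)]
  WN@(1,3): attacks (2,5) (3,4) (0,5) (2,1) (3,2) (0,1)
  WB@(5,4): attacks (4,5) (4,3) (3,2) [ray(-1,-1) blocked at (3,2)]
Union (15 distinct): (0,0) (0,1) (0,2) (0,4) (0,5) (1,2) (1,3) (1,4) (2,1) (2,5) (3,0) (3,2) (3,4) (4,3) (4,5)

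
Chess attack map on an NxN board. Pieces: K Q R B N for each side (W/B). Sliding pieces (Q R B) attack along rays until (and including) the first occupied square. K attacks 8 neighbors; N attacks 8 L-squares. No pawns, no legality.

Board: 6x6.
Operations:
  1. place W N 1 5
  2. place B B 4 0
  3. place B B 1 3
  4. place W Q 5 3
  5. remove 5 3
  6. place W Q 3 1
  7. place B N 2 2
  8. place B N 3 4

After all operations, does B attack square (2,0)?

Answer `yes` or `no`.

Op 1: place WN@(1,5)
Op 2: place BB@(4,0)
Op 3: place BB@(1,3)
Op 4: place WQ@(5,3)
Op 5: remove (5,3)
Op 6: place WQ@(3,1)
Op 7: place BN@(2,2)
Op 8: place BN@(3,4)
Per-piece attacks for B:
  BB@(1,3): attacks (2,4) (3,5) (2,2) (0,4) (0,2) [ray(1,-1) blocked at (2,2)]
  BN@(2,2): attacks (3,4) (4,3) (1,4) (0,3) (3,0) (4,1) (1,0) (0,1)
  BN@(3,4): attacks (5,5) (1,5) (4,2) (5,3) (2,2) (1,3)
  BB@(4,0): attacks (5,1) (3,1) [ray(-1,1) blocked at (3,1)]
B attacks (2,0): no

Answer: no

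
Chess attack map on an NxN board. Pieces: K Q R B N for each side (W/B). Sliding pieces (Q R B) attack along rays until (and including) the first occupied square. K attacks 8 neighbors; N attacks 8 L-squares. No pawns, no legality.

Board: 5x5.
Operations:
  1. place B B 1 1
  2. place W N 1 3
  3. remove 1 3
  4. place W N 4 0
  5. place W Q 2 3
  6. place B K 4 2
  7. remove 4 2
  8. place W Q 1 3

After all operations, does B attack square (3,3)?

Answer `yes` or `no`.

Op 1: place BB@(1,1)
Op 2: place WN@(1,3)
Op 3: remove (1,3)
Op 4: place WN@(4,0)
Op 5: place WQ@(2,3)
Op 6: place BK@(4,2)
Op 7: remove (4,2)
Op 8: place WQ@(1,3)
Per-piece attacks for B:
  BB@(1,1): attacks (2,2) (3,3) (4,4) (2,0) (0,2) (0,0)
B attacks (3,3): yes

Answer: yes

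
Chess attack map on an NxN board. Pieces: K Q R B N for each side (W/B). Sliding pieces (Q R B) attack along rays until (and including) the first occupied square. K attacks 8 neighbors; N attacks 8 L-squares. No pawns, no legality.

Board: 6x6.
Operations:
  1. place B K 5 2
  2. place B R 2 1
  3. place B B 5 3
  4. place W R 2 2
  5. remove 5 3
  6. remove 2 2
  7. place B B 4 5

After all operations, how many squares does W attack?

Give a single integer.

Op 1: place BK@(5,2)
Op 2: place BR@(2,1)
Op 3: place BB@(5,3)
Op 4: place WR@(2,2)
Op 5: remove (5,3)
Op 6: remove (2,2)
Op 7: place BB@(4,5)
Per-piece attacks for W:
Union (0 distinct): (none)

Answer: 0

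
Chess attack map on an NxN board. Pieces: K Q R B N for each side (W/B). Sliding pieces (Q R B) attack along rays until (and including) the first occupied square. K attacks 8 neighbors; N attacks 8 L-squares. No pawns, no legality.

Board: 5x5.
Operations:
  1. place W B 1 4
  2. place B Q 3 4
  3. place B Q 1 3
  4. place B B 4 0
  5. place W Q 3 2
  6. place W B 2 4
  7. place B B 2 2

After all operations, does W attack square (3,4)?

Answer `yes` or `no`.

Op 1: place WB@(1,4)
Op 2: place BQ@(3,4)
Op 3: place BQ@(1,3)
Op 4: place BB@(4,0)
Op 5: place WQ@(3,2)
Op 6: place WB@(2,4)
Op 7: place BB@(2,2)
Per-piece attacks for W:
  WB@(1,4): attacks (2,3) (3,2) (0,3) [ray(1,-1) blocked at (3,2)]
  WB@(2,4): attacks (3,3) (4,2) (1,3) [ray(-1,-1) blocked at (1,3)]
  WQ@(3,2): attacks (3,3) (3,4) (3,1) (3,0) (4,2) (2,2) (4,3) (4,1) (2,3) (1,4) (2,1) (1,0) [ray(0,1) blocked at (3,4); ray(-1,0) blocked at (2,2); ray(-1,1) blocked at (1,4)]
W attacks (3,4): yes

Answer: yes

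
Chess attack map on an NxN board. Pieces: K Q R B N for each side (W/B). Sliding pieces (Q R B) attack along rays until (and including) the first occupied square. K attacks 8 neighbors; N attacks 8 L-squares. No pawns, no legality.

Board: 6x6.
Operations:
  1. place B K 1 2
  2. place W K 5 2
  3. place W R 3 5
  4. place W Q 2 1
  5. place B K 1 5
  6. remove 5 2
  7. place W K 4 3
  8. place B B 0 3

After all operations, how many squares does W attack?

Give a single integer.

Op 1: place BK@(1,2)
Op 2: place WK@(5,2)
Op 3: place WR@(3,5)
Op 4: place WQ@(2,1)
Op 5: place BK@(1,5)
Op 6: remove (5,2)
Op 7: place WK@(4,3)
Op 8: place BB@(0,3)
Per-piece attacks for W:
  WQ@(2,1): attacks (2,2) (2,3) (2,4) (2,5) (2,0) (3,1) (4,1) (5,1) (1,1) (0,1) (3,2) (4,3) (3,0) (1,2) (1,0) [ray(1,1) blocked at (4,3); ray(-1,1) blocked at (1,2)]
  WR@(3,5): attacks (3,4) (3,3) (3,2) (3,1) (3,0) (4,5) (5,5) (2,5) (1,5) [ray(-1,0) blocked at (1,5)]
  WK@(4,3): attacks (4,4) (4,2) (5,3) (3,3) (5,4) (5,2) (3,4) (3,2)
Union (25 distinct): (0,1) (1,0) (1,1) (1,2) (1,5) (2,0) (2,2) (2,3) (2,4) (2,5) (3,0) (3,1) (3,2) (3,3) (3,4) (4,1) (4,2) (4,3) (4,4) (4,5) (5,1) (5,2) (5,3) (5,4) (5,5)

Answer: 25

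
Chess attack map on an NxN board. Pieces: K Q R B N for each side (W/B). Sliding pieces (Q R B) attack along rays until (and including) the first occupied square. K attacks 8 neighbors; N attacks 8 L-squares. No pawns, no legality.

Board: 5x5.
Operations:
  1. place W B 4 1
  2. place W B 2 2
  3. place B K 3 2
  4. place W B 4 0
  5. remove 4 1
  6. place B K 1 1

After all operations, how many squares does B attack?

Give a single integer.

Op 1: place WB@(4,1)
Op 2: place WB@(2,2)
Op 3: place BK@(3,2)
Op 4: place WB@(4,0)
Op 5: remove (4,1)
Op 6: place BK@(1,1)
Per-piece attacks for B:
  BK@(1,1): attacks (1,2) (1,0) (2,1) (0,1) (2,2) (2,0) (0,2) (0,0)
  BK@(3,2): attacks (3,3) (3,1) (4,2) (2,2) (4,3) (4,1) (2,3) (2,1)
Union (14 distinct): (0,0) (0,1) (0,2) (1,0) (1,2) (2,0) (2,1) (2,2) (2,3) (3,1) (3,3) (4,1) (4,2) (4,3)

Answer: 14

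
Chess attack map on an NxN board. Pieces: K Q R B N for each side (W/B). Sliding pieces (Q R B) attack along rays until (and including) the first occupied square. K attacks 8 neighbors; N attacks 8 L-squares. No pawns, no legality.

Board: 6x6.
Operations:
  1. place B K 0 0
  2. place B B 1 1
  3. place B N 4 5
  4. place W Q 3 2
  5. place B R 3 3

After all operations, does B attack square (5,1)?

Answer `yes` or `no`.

Op 1: place BK@(0,0)
Op 2: place BB@(1,1)
Op 3: place BN@(4,5)
Op 4: place WQ@(3,2)
Op 5: place BR@(3,3)
Per-piece attacks for B:
  BK@(0,0): attacks (0,1) (1,0) (1,1)
  BB@(1,1): attacks (2,2) (3,3) (2,0) (0,2) (0,0) [ray(1,1) blocked at (3,3); ray(-1,-1) blocked at (0,0)]
  BR@(3,3): attacks (3,4) (3,5) (3,2) (4,3) (5,3) (2,3) (1,3) (0,3) [ray(0,-1) blocked at (3,2)]
  BN@(4,5): attacks (5,3) (3,3) (2,4)
B attacks (5,1): no

Answer: no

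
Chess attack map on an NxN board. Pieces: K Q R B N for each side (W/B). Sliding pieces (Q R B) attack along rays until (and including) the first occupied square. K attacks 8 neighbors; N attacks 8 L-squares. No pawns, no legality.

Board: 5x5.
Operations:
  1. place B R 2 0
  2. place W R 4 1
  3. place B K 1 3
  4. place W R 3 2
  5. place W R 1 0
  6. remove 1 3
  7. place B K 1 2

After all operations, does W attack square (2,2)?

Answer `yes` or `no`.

Answer: yes

Derivation:
Op 1: place BR@(2,0)
Op 2: place WR@(4,1)
Op 3: place BK@(1,3)
Op 4: place WR@(3,2)
Op 5: place WR@(1,0)
Op 6: remove (1,3)
Op 7: place BK@(1,2)
Per-piece attacks for W:
  WR@(1,0): attacks (1,1) (1,2) (2,0) (0,0) [ray(0,1) blocked at (1,2); ray(1,0) blocked at (2,0)]
  WR@(3,2): attacks (3,3) (3,4) (3,1) (3,0) (4,2) (2,2) (1,2) [ray(-1,0) blocked at (1,2)]
  WR@(4,1): attacks (4,2) (4,3) (4,4) (4,0) (3,1) (2,1) (1,1) (0,1)
W attacks (2,2): yes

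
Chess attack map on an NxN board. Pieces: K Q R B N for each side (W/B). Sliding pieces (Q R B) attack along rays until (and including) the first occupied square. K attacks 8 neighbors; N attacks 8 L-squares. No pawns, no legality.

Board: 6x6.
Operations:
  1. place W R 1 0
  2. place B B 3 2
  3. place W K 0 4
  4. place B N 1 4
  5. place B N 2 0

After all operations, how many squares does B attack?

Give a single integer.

Op 1: place WR@(1,0)
Op 2: place BB@(3,2)
Op 3: place WK@(0,4)
Op 4: place BN@(1,4)
Op 5: place BN@(2,0)
Per-piece attacks for B:
  BN@(1,4): attacks (3,5) (2,2) (3,3) (0,2)
  BN@(2,0): attacks (3,2) (4,1) (1,2) (0,1)
  BB@(3,2): attacks (4,3) (5,4) (4,1) (5,0) (2,3) (1,4) (2,1) (1,0) [ray(-1,1) blocked at (1,4); ray(-1,-1) blocked at (1,0)]
Union (15 distinct): (0,1) (0,2) (1,0) (1,2) (1,4) (2,1) (2,2) (2,3) (3,2) (3,3) (3,5) (4,1) (4,3) (5,0) (5,4)

Answer: 15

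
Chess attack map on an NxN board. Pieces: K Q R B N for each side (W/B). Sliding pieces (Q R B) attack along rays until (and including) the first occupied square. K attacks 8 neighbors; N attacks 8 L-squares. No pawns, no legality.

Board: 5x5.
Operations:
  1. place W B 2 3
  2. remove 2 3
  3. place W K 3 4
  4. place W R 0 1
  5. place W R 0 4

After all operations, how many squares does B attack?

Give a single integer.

Op 1: place WB@(2,3)
Op 2: remove (2,3)
Op 3: place WK@(3,4)
Op 4: place WR@(0,1)
Op 5: place WR@(0,4)
Per-piece attacks for B:
Union (0 distinct): (none)

Answer: 0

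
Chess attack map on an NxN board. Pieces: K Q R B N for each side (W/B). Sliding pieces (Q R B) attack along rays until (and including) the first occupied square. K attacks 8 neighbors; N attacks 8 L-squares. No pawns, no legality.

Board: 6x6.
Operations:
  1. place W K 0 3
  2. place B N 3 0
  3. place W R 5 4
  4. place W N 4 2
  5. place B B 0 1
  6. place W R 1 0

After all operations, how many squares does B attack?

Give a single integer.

Answer: 9

Derivation:
Op 1: place WK@(0,3)
Op 2: place BN@(3,0)
Op 3: place WR@(5,4)
Op 4: place WN@(4,2)
Op 5: place BB@(0,1)
Op 6: place WR@(1,0)
Per-piece attacks for B:
  BB@(0,1): attacks (1,2) (2,3) (3,4) (4,5) (1,0) [ray(1,-1) blocked at (1,0)]
  BN@(3,0): attacks (4,2) (5,1) (2,2) (1,1)
Union (9 distinct): (1,0) (1,1) (1,2) (2,2) (2,3) (3,4) (4,2) (4,5) (5,1)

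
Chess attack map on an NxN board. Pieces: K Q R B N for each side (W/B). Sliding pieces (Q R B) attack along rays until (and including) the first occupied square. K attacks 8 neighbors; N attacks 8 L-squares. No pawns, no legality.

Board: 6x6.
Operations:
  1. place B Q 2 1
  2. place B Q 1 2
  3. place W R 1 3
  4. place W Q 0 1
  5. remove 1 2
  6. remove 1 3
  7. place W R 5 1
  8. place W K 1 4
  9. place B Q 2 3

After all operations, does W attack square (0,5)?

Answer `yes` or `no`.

Op 1: place BQ@(2,1)
Op 2: place BQ@(1,2)
Op 3: place WR@(1,3)
Op 4: place WQ@(0,1)
Op 5: remove (1,2)
Op 6: remove (1,3)
Op 7: place WR@(5,1)
Op 8: place WK@(1,4)
Op 9: place BQ@(2,3)
Per-piece attacks for W:
  WQ@(0,1): attacks (0,2) (0,3) (0,4) (0,5) (0,0) (1,1) (2,1) (1,2) (2,3) (1,0) [ray(1,0) blocked at (2,1); ray(1,1) blocked at (2,3)]
  WK@(1,4): attacks (1,5) (1,3) (2,4) (0,4) (2,5) (2,3) (0,5) (0,3)
  WR@(5,1): attacks (5,2) (5,3) (5,4) (5,5) (5,0) (4,1) (3,1) (2,1) [ray(-1,0) blocked at (2,1)]
W attacks (0,5): yes

Answer: yes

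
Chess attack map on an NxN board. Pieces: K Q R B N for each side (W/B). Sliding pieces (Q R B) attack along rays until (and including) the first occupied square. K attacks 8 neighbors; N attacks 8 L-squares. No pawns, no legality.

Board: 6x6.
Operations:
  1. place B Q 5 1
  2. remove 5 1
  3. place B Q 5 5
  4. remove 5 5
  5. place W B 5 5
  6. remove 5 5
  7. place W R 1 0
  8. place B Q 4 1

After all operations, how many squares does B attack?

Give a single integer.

Answer: 17

Derivation:
Op 1: place BQ@(5,1)
Op 2: remove (5,1)
Op 3: place BQ@(5,5)
Op 4: remove (5,5)
Op 5: place WB@(5,5)
Op 6: remove (5,5)
Op 7: place WR@(1,0)
Op 8: place BQ@(4,1)
Per-piece attacks for B:
  BQ@(4,1): attacks (4,2) (4,3) (4,4) (4,5) (4,0) (5,1) (3,1) (2,1) (1,1) (0,1) (5,2) (5,0) (3,2) (2,3) (1,4) (0,5) (3,0)
Union (17 distinct): (0,1) (0,5) (1,1) (1,4) (2,1) (2,3) (3,0) (3,1) (3,2) (4,0) (4,2) (4,3) (4,4) (4,5) (5,0) (5,1) (5,2)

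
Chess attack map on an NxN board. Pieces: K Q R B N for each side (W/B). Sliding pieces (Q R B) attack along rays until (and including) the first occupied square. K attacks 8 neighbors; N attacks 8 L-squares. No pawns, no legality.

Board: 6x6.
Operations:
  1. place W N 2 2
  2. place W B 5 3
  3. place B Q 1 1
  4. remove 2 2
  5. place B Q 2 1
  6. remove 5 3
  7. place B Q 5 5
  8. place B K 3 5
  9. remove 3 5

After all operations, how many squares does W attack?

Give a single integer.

Op 1: place WN@(2,2)
Op 2: place WB@(5,3)
Op 3: place BQ@(1,1)
Op 4: remove (2,2)
Op 5: place BQ@(2,1)
Op 6: remove (5,3)
Op 7: place BQ@(5,5)
Op 8: place BK@(3,5)
Op 9: remove (3,5)
Per-piece attacks for W:
Union (0 distinct): (none)

Answer: 0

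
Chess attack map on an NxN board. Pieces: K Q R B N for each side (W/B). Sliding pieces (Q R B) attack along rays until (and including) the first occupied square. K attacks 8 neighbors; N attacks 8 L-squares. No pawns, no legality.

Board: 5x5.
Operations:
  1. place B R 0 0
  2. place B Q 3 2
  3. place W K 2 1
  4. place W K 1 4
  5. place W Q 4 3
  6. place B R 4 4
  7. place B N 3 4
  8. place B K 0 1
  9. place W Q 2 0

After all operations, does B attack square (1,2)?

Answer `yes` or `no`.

Op 1: place BR@(0,0)
Op 2: place BQ@(3,2)
Op 3: place WK@(2,1)
Op 4: place WK@(1,4)
Op 5: place WQ@(4,3)
Op 6: place BR@(4,4)
Op 7: place BN@(3,4)
Op 8: place BK@(0,1)
Op 9: place WQ@(2,0)
Per-piece attacks for B:
  BR@(0,0): attacks (0,1) (1,0) (2,0) [ray(0,1) blocked at (0,1); ray(1,0) blocked at (2,0)]
  BK@(0,1): attacks (0,2) (0,0) (1,1) (1,2) (1,0)
  BQ@(3,2): attacks (3,3) (3,4) (3,1) (3,0) (4,2) (2,2) (1,2) (0,2) (4,3) (4,1) (2,3) (1,4) (2,1) [ray(0,1) blocked at (3,4); ray(1,1) blocked at (4,3); ray(-1,1) blocked at (1,4); ray(-1,-1) blocked at (2,1)]
  BN@(3,4): attacks (4,2) (2,2) (1,3)
  BR@(4,4): attacks (4,3) (3,4) [ray(0,-1) blocked at (4,3); ray(-1,0) blocked at (3,4)]
B attacks (1,2): yes

Answer: yes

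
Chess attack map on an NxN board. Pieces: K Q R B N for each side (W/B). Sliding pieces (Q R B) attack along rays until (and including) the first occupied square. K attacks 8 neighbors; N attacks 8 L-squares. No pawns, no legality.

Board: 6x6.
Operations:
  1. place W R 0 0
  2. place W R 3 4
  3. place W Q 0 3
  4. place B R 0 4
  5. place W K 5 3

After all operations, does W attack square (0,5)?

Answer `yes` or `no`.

Answer: no

Derivation:
Op 1: place WR@(0,0)
Op 2: place WR@(3,4)
Op 3: place WQ@(0,3)
Op 4: place BR@(0,4)
Op 5: place WK@(5,3)
Per-piece attacks for W:
  WR@(0,0): attacks (0,1) (0,2) (0,3) (1,0) (2,0) (3,0) (4,0) (5,0) [ray(0,1) blocked at (0,3)]
  WQ@(0,3): attacks (0,4) (0,2) (0,1) (0,0) (1,3) (2,3) (3,3) (4,3) (5,3) (1,4) (2,5) (1,2) (2,1) (3,0) [ray(0,1) blocked at (0,4); ray(0,-1) blocked at (0,0); ray(1,0) blocked at (5,3)]
  WR@(3,4): attacks (3,5) (3,3) (3,2) (3,1) (3,0) (4,4) (5,4) (2,4) (1,4) (0,4) [ray(-1,0) blocked at (0,4)]
  WK@(5,3): attacks (5,4) (5,2) (4,3) (4,4) (4,2)
W attacks (0,5): no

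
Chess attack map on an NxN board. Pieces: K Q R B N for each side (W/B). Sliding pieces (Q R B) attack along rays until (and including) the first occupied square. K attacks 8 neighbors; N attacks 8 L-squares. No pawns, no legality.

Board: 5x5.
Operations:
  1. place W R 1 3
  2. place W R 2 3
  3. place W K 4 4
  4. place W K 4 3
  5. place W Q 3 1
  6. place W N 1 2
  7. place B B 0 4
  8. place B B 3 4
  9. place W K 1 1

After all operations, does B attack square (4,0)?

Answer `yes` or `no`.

Op 1: place WR@(1,3)
Op 2: place WR@(2,3)
Op 3: place WK@(4,4)
Op 4: place WK@(4,3)
Op 5: place WQ@(3,1)
Op 6: place WN@(1,2)
Op 7: place BB@(0,4)
Op 8: place BB@(3,4)
Op 9: place WK@(1,1)
Per-piece attacks for B:
  BB@(0,4): attacks (1,3) [ray(1,-1) blocked at (1,3)]
  BB@(3,4): attacks (4,3) (2,3) [ray(1,-1) blocked at (4,3); ray(-1,-1) blocked at (2,3)]
B attacks (4,0): no

Answer: no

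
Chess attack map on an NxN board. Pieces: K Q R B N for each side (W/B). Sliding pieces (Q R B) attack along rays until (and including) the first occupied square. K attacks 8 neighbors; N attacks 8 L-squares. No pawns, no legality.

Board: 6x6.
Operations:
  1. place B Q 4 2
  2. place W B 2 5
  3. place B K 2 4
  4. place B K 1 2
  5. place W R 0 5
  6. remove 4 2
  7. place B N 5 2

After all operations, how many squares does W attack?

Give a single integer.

Op 1: place BQ@(4,2)
Op 2: place WB@(2,5)
Op 3: place BK@(2,4)
Op 4: place BK@(1,2)
Op 5: place WR@(0,5)
Op 6: remove (4,2)
Op 7: place BN@(5,2)
Per-piece attacks for W:
  WR@(0,5): attacks (0,4) (0,3) (0,2) (0,1) (0,0) (1,5) (2,5) [ray(1,0) blocked at (2,5)]
  WB@(2,5): attacks (3,4) (4,3) (5,2) (1,4) (0,3) [ray(1,-1) blocked at (5,2)]
Union (11 distinct): (0,0) (0,1) (0,2) (0,3) (0,4) (1,4) (1,5) (2,5) (3,4) (4,3) (5,2)

Answer: 11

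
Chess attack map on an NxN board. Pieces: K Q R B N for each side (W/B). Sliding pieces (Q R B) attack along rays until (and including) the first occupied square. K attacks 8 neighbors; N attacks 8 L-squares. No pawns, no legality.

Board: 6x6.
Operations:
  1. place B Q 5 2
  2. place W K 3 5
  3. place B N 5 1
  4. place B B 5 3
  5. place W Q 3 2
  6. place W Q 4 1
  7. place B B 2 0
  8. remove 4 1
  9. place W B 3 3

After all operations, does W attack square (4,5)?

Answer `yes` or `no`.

Answer: yes

Derivation:
Op 1: place BQ@(5,2)
Op 2: place WK@(3,5)
Op 3: place BN@(5,1)
Op 4: place BB@(5,3)
Op 5: place WQ@(3,2)
Op 6: place WQ@(4,1)
Op 7: place BB@(2,0)
Op 8: remove (4,1)
Op 9: place WB@(3,3)
Per-piece attacks for W:
  WQ@(3,2): attacks (3,3) (3,1) (3,0) (4,2) (5,2) (2,2) (1,2) (0,2) (4,3) (5,4) (4,1) (5,0) (2,3) (1,4) (0,5) (2,1) (1,0) [ray(0,1) blocked at (3,3); ray(1,0) blocked at (5,2)]
  WB@(3,3): attacks (4,4) (5,5) (4,2) (5,1) (2,4) (1,5) (2,2) (1,1) (0,0) [ray(1,-1) blocked at (5,1)]
  WK@(3,5): attacks (3,4) (4,5) (2,5) (4,4) (2,4)
W attacks (4,5): yes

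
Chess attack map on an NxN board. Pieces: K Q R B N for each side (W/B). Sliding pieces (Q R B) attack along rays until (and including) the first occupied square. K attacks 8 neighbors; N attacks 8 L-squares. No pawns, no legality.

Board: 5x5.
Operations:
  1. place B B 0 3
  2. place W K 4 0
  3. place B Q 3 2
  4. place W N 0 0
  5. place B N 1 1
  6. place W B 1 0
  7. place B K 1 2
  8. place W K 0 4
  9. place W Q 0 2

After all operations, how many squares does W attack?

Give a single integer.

Op 1: place BB@(0,3)
Op 2: place WK@(4,0)
Op 3: place BQ@(3,2)
Op 4: place WN@(0,0)
Op 5: place BN@(1,1)
Op 6: place WB@(1,0)
Op 7: place BK@(1,2)
Op 8: place WK@(0,4)
Op 9: place WQ@(0,2)
Per-piece attacks for W:
  WN@(0,0): attacks (1,2) (2,1)
  WQ@(0,2): attacks (0,3) (0,1) (0,0) (1,2) (1,3) (2,4) (1,1) [ray(0,1) blocked at (0,3); ray(0,-1) blocked at (0,0); ray(1,0) blocked at (1,2); ray(1,-1) blocked at (1,1)]
  WK@(0,4): attacks (0,3) (1,4) (1,3)
  WB@(1,0): attacks (2,1) (3,2) (0,1) [ray(1,1) blocked at (3,2)]
  WK@(4,0): attacks (4,1) (3,0) (3,1)
Union (13 distinct): (0,0) (0,1) (0,3) (1,1) (1,2) (1,3) (1,4) (2,1) (2,4) (3,0) (3,1) (3,2) (4,1)

Answer: 13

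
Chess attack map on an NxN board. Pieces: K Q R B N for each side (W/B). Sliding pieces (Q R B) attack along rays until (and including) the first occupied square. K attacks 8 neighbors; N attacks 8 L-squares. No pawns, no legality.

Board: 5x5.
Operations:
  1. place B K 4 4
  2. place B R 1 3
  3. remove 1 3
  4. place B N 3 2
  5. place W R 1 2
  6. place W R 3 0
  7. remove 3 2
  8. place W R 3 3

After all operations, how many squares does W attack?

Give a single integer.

Answer: 18

Derivation:
Op 1: place BK@(4,4)
Op 2: place BR@(1,3)
Op 3: remove (1,3)
Op 4: place BN@(3,2)
Op 5: place WR@(1,2)
Op 6: place WR@(3,0)
Op 7: remove (3,2)
Op 8: place WR@(3,3)
Per-piece attacks for W:
  WR@(1,2): attacks (1,3) (1,4) (1,1) (1,0) (2,2) (3,2) (4,2) (0,2)
  WR@(3,0): attacks (3,1) (3,2) (3,3) (4,0) (2,0) (1,0) (0,0) [ray(0,1) blocked at (3,3)]
  WR@(3,3): attacks (3,4) (3,2) (3,1) (3,0) (4,3) (2,3) (1,3) (0,3) [ray(0,-1) blocked at (3,0)]
Union (18 distinct): (0,0) (0,2) (0,3) (1,0) (1,1) (1,3) (1,4) (2,0) (2,2) (2,3) (3,0) (3,1) (3,2) (3,3) (3,4) (4,0) (4,2) (4,3)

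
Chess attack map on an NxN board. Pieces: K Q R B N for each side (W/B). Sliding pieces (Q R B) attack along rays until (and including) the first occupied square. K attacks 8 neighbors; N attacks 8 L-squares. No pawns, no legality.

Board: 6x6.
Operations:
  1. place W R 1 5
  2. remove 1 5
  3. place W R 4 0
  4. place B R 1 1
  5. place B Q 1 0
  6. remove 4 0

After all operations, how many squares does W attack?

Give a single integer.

Op 1: place WR@(1,5)
Op 2: remove (1,5)
Op 3: place WR@(4,0)
Op 4: place BR@(1,1)
Op 5: place BQ@(1,0)
Op 6: remove (4,0)
Per-piece attacks for W:
Union (0 distinct): (none)

Answer: 0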